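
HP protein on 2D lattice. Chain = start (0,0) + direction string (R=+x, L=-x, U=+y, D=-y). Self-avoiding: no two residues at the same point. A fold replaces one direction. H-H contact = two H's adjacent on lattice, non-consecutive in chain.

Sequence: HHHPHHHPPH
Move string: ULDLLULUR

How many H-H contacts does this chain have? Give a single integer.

Answer: 1

Derivation:
Positions: [(0, 0), (0, 1), (-1, 1), (-1, 0), (-2, 0), (-3, 0), (-3, 1), (-4, 1), (-4, 2), (-3, 2)]
H-H contact: residue 6 @(-3,1) - residue 9 @(-3, 2)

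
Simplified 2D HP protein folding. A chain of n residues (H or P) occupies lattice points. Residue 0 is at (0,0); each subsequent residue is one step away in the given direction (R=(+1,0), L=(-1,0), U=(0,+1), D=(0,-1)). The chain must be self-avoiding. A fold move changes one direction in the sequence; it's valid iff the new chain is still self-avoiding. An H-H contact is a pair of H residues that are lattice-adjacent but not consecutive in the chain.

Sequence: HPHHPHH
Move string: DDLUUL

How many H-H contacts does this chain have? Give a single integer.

Positions: [(0, 0), (0, -1), (0, -2), (-1, -2), (-1, -1), (-1, 0), (-2, 0)]
H-H contact: residue 0 @(0,0) - residue 5 @(-1, 0)

Answer: 1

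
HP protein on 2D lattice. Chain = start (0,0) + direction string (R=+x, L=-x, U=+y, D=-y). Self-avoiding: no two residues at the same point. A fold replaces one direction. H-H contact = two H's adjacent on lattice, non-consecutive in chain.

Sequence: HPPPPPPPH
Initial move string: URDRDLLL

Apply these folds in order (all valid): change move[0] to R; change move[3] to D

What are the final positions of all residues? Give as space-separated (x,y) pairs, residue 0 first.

Initial moves: URDRDLLL
Fold: move[0]->R => RRDRDLLL (positions: [(0, 0), (1, 0), (2, 0), (2, -1), (3, -1), (3, -2), (2, -2), (1, -2), (0, -2)])
Fold: move[3]->D => RRDDDLLL (positions: [(0, 0), (1, 0), (2, 0), (2, -1), (2, -2), (2, -3), (1, -3), (0, -3), (-1, -3)])

Answer: (0,0) (1,0) (2,0) (2,-1) (2,-2) (2,-3) (1,-3) (0,-3) (-1,-3)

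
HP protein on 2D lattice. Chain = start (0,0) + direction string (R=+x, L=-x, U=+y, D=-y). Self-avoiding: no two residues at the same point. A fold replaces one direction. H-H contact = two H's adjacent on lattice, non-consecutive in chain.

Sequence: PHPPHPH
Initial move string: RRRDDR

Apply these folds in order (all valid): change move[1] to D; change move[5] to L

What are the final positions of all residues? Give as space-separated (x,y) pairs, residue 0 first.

Initial moves: RRRDDR
Fold: move[1]->D => RDRDDR (positions: [(0, 0), (1, 0), (1, -1), (2, -1), (2, -2), (2, -3), (3, -3)])
Fold: move[5]->L => RDRDDL (positions: [(0, 0), (1, 0), (1, -1), (2, -1), (2, -2), (2, -3), (1, -3)])

Answer: (0,0) (1,0) (1,-1) (2,-1) (2,-2) (2,-3) (1,-3)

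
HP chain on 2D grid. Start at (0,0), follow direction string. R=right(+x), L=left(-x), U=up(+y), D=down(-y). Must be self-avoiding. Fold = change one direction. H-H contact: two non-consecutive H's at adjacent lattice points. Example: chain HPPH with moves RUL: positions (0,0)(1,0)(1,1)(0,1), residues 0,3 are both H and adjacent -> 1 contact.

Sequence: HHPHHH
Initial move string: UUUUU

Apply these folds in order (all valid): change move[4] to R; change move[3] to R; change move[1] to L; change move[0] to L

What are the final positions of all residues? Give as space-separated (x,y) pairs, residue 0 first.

Answer: (0,0) (-1,0) (-2,0) (-2,1) (-1,1) (0,1)

Derivation:
Initial moves: UUUUU
Fold: move[4]->R => UUUUR (positions: [(0, 0), (0, 1), (0, 2), (0, 3), (0, 4), (1, 4)])
Fold: move[3]->R => UUURR (positions: [(0, 0), (0, 1), (0, 2), (0, 3), (1, 3), (2, 3)])
Fold: move[1]->L => ULURR (positions: [(0, 0), (0, 1), (-1, 1), (-1, 2), (0, 2), (1, 2)])
Fold: move[0]->L => LLURR (positions: [(0, 0), (-1, 0), (-2, 0), (-2, 1), (-1, 1), (0, 1)])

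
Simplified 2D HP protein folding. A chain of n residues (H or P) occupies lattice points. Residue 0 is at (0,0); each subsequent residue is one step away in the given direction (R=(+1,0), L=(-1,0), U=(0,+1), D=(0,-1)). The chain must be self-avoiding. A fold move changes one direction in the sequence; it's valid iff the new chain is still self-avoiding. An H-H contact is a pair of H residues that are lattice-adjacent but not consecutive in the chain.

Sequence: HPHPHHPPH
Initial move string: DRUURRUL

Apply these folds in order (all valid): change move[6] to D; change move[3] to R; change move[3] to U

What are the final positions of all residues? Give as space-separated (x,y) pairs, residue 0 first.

Initial moves: DRUURRUL
Fold: move[6]->D => DRUURRDL (positions: [(0, 0), (0, -1), (1, -1), (1, 0), (1, 1), (2, 1), (3, 1), (3, 0), (2, 0)])
Fold: move[3]->R => DRURRRDL (positions: [(0, 0), (0, -1), (1, -1), (1, 0), (2, 0), (3, 0), (4, 0), (4, -1), (3, -1)])
Fold: move[3]->U => DRUURRDL (positions: [(0, 0), (0, -1), (1, -1), (1, 0), (1, 1), (2, 1), (3, 1), (3, 0), (2, 0)])

Answer: (0,0) (0,-1) (1,-1) (1,0) (1,1) (2,1) (3,1) (3,0) (2,0)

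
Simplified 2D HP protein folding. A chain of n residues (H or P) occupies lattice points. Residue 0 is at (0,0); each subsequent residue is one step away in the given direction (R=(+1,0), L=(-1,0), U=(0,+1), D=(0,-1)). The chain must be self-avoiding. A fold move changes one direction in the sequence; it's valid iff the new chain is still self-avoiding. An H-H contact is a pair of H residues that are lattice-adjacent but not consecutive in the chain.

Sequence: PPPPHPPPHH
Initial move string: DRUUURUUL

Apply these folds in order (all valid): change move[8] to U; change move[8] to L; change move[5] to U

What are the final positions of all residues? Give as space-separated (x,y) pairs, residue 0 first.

Answer: (0,0) (0,-1) (1,-1) (1,0) (1,1) (1,2) (1,3) (1,4) (1,5) (0,5)

Derivation:
Initial moves: DRUUURUUL
Fold: move[8]->U => DRUUURUUU (positions: [(0, 0), (0, -1), (1, -1), (1, 0), (1, 1), (1, 2), (2, 2), (2, 3), (2, 4), (2, 5)])
Fold: move[8]->L => DRUUURUUL (positions: [(0, 0), (0, -1), (1, -1), (1, 0), (1, 1), (1, 2), (2, 2), (2, 3), (2, 4), (1, 4)])
Fold: move[5]->U => DRUUUUUUL (positions: [(0, 0), (0, -1), (1, -1), (1, 0), (1, 1), (1, 2), (1, 3), (1, 4), (1, 5), (0, 5)])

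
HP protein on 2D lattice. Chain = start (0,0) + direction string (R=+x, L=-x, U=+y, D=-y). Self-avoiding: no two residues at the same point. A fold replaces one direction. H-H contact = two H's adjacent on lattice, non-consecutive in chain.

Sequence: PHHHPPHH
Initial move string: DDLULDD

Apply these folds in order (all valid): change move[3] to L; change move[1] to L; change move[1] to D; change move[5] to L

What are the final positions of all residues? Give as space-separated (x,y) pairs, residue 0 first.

Initial moves: DDLULDD
Fold: move[3]->L => DDLLLDD (positions: [(0, 0), (0, -1), (0, -2), (-1, -2), (-2, -2), (-3, -2), (-3, -3), (-3, -4)])
Fold: move[1]->L => DLLLLDD (positions: [(0, 0), (0, -1), (-1, -1), (-2, -1), (-3, -1), (-4, -1), (-4, -2), (-4, -3)])
Fold: move[1]->D => DDLLLDD (positions: [(0, 0), (0, -1), (0, -2), (-1, -2), (-2, -2), (-3, -2), (-3, -3), (-3, -4)])
Fold: move[5]->L => DDLLLLD (positions: [(0, 0), (0, -1), (0, -2), (-1, -2), (-2, -2), (-3, -2), (-4, -2), (-4, -3)])

Answer: (0,0) (0,-1) (0,-2) (-1,-2) (-2,-2) (-3,-2) (-4,-2) (-4,-3)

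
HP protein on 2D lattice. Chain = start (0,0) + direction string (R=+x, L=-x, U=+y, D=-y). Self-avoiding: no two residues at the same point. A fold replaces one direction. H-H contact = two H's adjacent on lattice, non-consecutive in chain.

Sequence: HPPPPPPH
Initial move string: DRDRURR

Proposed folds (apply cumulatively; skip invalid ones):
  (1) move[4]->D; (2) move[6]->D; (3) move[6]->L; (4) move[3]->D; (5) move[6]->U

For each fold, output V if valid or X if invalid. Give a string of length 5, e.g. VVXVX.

Answer: VVXVV

Derivation:
Initial: DRDRURR -> [(0, 0), (0, -1), (1, -1), (1, -2), (2, -2), (2, -1), (3, -1), (4, -1)]
Fold 1: move[4]->D => DRDRDRR VALID
Fold 2: move[6]->D => DRDRDRD VALID
Fold 3: move[6]->L => DRDRDRL INVALID (collision), skipped
Fold 4: move[3]->D => DRDDDRD VALID
Fold 5: move[6]->U => DRDDDRU VALID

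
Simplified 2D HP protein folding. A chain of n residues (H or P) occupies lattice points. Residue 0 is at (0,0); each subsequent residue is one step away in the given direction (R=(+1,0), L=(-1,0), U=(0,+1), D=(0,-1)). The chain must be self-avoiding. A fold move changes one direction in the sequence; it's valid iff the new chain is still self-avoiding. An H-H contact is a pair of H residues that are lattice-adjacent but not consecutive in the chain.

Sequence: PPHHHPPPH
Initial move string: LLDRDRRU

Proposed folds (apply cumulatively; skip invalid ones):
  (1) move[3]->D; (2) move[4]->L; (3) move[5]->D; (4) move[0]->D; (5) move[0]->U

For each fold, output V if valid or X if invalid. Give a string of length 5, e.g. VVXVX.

Answer: VXVVV

Derivation:
Initial: LLDRDRRU -> [(0, 0), (-1, 0), (-2, 0), (-2, -1), (-1, -1), (-1, -2), (0, -2), (1, -2), (1, -1)]
Fold 1: move[3]->D => LLDDDRRU VALID
Fold 2: move[4]->L => LLDDLRRU INVALID (collision), skipped
Fold 3: move[5]->D => LLDDDDRU VALID
Fold 4: move[0]->D => DLDDDDRU VALID
Fold 5: move[0]->U => ULDDDDRU VALID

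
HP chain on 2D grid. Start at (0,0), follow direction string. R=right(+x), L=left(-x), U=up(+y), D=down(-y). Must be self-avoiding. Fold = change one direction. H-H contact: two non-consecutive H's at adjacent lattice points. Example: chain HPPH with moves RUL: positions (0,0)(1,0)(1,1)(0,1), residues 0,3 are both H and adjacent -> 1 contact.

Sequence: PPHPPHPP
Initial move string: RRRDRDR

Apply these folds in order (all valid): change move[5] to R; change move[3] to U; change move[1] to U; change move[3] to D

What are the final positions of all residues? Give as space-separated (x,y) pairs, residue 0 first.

Answer: (0,0) (1,0) (1,1) (2,1) (2,0) (3,0) (4,0) (5,0)

Derivation:
Initial moves: RRRDRDR
Fold: move[5]->R => RRRDRRR (positions: [(0, 0), (1, 0), (2, 0), (3, 0), (3, -1), (4, -1), (5, -1), (6, -1)])
Fold: move[3]->U => RRRURRR (positions: [(0, 0), (1, 0), (2, 0), (3, 0), (3, 1), (4, 1), (5, 1), (6, 1)])
Fold: move[1]->U => RURURRR (positions: [(0, 0), (1, 0), (1, 1), (2, 1), (2, 2), (3, 2), (4, 2), (5, 2)])
Fold: move[3]->D => RURDRRR (positions: [(0, 0), (1, 0), (1, 1), (2, 1), (2, 0), (3, 0), (4, 0), (5, 0)])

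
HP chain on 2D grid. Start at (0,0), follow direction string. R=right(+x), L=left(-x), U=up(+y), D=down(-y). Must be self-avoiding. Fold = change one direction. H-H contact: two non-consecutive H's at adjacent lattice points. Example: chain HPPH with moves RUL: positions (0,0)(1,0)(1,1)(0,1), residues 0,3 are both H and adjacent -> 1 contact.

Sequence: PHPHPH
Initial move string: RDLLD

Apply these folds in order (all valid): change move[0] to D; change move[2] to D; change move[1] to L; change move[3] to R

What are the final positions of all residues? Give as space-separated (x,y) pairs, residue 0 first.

Initial moves: RDLLD
Fold: move[0]->D => DDLLD (positions: [(0, 0), (0, -1), (0, -2), (-1, -2), (-2, -2), (-2, -3)])
Fold: move[2]->D => DDDLD (positions: [(0, 0), (0, -1), (0, -2), (0, -3), (-1, -3), (-1, -4)])
Fold: move[1]->L => DLDLD (positions: [(0, 0), (0, -1), (-1, -1), (-1, -2), (-2, -2), (-2, -3)])
Fold: move[3]->R => DLDRD (positions: [(0, 0), (0, -1), (-1, -1), (-1, -2), (0, -2), (0, -3)])

Answer: (0,0) (0,-1) (-1,-1) (-1,-2) (0,-2) (0,-3)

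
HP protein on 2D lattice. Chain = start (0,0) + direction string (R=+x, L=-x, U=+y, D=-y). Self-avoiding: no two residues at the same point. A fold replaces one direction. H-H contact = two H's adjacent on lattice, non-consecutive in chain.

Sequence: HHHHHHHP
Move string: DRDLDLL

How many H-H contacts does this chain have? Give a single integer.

Answer: 1

Derivation:
Positions: [(0, 0), (0, -1), (1, -1), (1, -2), (0, -2), (0, -3), (-1, -3), (-2, -3)]
H-H contact: residue 1 @(0,-1) - residue 4 @(0, -2)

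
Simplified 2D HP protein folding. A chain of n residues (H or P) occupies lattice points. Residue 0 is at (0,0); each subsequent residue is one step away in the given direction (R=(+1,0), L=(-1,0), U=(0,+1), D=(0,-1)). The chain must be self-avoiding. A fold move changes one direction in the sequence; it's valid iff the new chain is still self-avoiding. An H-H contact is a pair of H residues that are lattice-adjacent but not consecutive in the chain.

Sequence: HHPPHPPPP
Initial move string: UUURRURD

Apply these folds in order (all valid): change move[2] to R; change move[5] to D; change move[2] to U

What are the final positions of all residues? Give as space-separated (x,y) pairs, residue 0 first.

Initial moves: UUURRURD
Fold: move[2]->R => UURRRURD (positions: [(0, 0), (0, 1), (0, 2), (1, 2), (2, 2), (3, 2), (3, 3), (4, 3), (4, 2)])
Fold: move[5]->D => UURRRDRD (positions: [(0, 0), (0, 1), (0, 2), (1, 2), (2, 2), (3, 2), (3, 1), (4, 1), (4, 0)])
Fold: move[2]->U => UUURRDRD (positions: [(0, 0), (0, 1), (0, 2), (0, 3), (1, 3), (2, 3), (2, 2), (3, 2), (3, 1)])

Answer: (0,0) (0,1) (0,2) (0,3) (1,3) (2,3) (2,2) (3,2) (3,1)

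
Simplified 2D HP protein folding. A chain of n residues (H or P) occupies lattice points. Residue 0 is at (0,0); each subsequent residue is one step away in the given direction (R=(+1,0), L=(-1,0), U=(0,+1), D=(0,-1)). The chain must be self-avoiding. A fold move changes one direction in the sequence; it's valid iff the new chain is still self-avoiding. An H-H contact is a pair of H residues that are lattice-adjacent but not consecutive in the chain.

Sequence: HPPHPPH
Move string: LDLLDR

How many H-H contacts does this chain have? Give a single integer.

Positions: [(0, 0), (-1, 0), (-1, -1), (-2, -1), (-3, -1), (-3, -2), (-2, -2)]
H-H contact: residue 3 @(-2,-1) - residue 6 @(-2, -2)

Answer: 1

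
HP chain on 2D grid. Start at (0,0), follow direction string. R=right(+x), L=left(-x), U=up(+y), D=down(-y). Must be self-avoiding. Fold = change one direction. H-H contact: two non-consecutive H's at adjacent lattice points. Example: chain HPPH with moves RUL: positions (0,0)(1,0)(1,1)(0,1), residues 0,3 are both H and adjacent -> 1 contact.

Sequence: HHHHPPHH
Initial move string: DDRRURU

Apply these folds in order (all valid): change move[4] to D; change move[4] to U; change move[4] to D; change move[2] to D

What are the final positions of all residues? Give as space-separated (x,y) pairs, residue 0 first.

Initial moves: DDRRURU
Fold: move[4]->D => DDRRDRU (positions: [(0, 0), (0, -1), (0, -2), (1, -2), (2, -2), (2, -3), (3, -3), (3, -2)])
Fold: move[4]->U => DDRRURU (positions: [(0, 0), (0, -1), (0, -2), (1, -2), (2, -2), (2, -1), (3, -1), (3, 0)])
Fold: move[4]->D => DDRRDRU (positions: [(0, 0), (0, -1), (0, -2), (1, -2), (2, -2), (2, -3), (3, -3), (3, -2)])
Fold: move[2]->D => DDDRDRU (positions: [(0, 0), (0, -1), (0, -2), (0, -3), (1, -3), (1, -4), (2, -4), (2, -3)])

Answer: (0,0) (0,-1) (0,-2) (0,-3) (1,-3) (1,-4) (2,-4) (2,-3)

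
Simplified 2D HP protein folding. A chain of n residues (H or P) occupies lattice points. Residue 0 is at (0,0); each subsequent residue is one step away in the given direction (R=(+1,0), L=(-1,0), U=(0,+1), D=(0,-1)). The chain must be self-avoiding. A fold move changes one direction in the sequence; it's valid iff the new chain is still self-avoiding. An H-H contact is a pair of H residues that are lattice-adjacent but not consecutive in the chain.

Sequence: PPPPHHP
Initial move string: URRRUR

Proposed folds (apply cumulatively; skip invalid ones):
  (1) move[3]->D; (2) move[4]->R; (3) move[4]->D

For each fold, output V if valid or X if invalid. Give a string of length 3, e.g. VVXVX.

Initial: URRRUR -> [(0, 0), (0, 1), (1, 1), (2, 1), (3, 1), (3, 2), (4, 2)]
Fold 1: move[3]->D => URRDUR INVALID (collision), skipped
Fold 2: move[4]->R => URRRRR VALID
Fold 3: move[4]->D => URRRDR VALID

Answer: XVV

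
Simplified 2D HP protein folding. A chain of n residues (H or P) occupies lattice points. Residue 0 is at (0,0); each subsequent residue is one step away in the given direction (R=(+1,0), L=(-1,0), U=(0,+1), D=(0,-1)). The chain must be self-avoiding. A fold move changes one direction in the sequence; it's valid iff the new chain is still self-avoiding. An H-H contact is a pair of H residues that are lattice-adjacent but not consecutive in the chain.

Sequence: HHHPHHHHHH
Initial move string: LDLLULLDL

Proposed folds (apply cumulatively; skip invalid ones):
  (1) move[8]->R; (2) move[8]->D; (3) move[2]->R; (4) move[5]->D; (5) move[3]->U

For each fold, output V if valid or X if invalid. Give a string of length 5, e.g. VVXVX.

Answer: VVXXV

Derivation:
Initial: LDLLULLDL -> [(0, 0), (-1, 0), (-1, -1), (-2, -1), (-3, -1), (-3, 0), (-4, 0), (-5, 0), (-5, -1), (-6, -1)]
Fold 1: move[8]->R => LDLLULLDR VALID
Fold 2: move[8]->D => LDLLULLDD VALID
Fold 3: move[2]->R => LDRLULLDD INVALID (collision), skipped
Fold 4: move[5]->D => LDLLUDLDD INVALID (collision), skipped
Fold 5: move[3]->U => LDLUULLDD VALID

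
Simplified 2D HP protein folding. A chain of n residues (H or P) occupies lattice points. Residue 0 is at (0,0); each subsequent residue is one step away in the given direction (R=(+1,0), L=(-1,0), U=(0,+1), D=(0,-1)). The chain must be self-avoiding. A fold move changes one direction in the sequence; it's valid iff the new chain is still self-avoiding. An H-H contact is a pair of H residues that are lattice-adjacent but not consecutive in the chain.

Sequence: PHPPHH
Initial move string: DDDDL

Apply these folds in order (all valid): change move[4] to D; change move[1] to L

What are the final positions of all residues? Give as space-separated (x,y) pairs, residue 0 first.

Initial moves: DDDDL
Fold: move[4]->D => DDDDD (positions: [(0, 0), (0, -1), (0, -2), (0, -3), (0, -4), (0, -5)])
Fold: move[1]->L => DLDDD (positions: [(0, 0), (0, -1), (-1, -1), (-1, -2), (-1, -3), (-1, -4)])

Answer: (0,0) (0,-1) (-1,-1) (-1,-2) (-1,-3) (-1,-4)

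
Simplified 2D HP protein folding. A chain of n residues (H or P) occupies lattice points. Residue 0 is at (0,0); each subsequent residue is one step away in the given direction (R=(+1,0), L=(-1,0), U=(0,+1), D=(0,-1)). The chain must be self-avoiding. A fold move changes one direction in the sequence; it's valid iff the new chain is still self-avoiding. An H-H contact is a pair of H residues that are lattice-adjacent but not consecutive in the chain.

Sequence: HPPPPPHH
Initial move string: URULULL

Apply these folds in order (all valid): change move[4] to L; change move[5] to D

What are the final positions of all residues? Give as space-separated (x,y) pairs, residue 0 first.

Initial moves: URULULL
Fold: move[4]->L => URULLLL (positions: [(0, 0), (0, 1), (1, 1), (1, 2), (0, 2), (-1, 2), (-2, 2), (-3, 2)])
Fold: move[5]->D => URULLDL (positions: [(0, 0), (0, 1), (1, 1), (1, 2), (0, 2), (-1, 2), (-1, 1), (-2, 1)])

Answer: (0,0) (0,1) (1,1) (1,2) (0,2) (-1,2) (-1,1) (-2,1)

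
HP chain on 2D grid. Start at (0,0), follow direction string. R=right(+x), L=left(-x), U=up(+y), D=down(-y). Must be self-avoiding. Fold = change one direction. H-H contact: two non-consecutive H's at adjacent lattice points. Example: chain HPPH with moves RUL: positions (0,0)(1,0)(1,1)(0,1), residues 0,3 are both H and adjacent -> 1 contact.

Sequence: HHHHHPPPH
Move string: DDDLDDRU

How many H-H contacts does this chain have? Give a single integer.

Positions: [(0, 0), (0, -1), (0, -2), (0, -3), (-1, -3), (-1, -4), (-1, -5), (0, -5), (0, -4)]
H-H contact: residue 3 @(0,-3) - residue 8 @(0, -4)

Answer: 1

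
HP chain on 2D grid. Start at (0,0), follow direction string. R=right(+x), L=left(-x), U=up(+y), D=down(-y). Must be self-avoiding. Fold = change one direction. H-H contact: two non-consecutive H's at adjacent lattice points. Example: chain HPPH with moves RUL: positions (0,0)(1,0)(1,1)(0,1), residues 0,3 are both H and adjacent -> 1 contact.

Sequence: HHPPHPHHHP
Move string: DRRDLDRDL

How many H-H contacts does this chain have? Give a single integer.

Answer: 1

Derivation:
Positions: [(0, 0), (0, -1), (1, -1), (2, -1), (2, -2), (1, -2), (1, -3), (2, -3), (2, -4), (1, -4)]
H-H contact: residue 4 @(2,-2) - residue 7 @(2, -3)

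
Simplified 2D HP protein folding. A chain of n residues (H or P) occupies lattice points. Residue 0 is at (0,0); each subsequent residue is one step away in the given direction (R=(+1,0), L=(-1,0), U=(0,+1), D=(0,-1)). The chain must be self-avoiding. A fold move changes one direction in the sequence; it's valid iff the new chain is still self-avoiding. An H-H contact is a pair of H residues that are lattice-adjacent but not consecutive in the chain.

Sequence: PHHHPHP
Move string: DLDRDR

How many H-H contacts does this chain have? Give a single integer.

Answer: 0

Derivation:
Positions: [(0, 0), (0, -1), (-1, -1), (-1, -2), (0, -2), (0, -3), (1, -3)]
No H-H contacts found.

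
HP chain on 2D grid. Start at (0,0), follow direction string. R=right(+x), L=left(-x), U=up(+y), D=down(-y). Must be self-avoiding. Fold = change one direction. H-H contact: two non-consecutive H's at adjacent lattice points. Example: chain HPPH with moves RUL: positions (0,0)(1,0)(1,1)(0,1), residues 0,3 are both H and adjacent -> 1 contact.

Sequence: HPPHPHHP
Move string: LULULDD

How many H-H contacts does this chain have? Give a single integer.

Positions: [(0, 0), (-1, 0), (-1, 1), (-2, 1), (-2, 2), (-3, 2), (-3, 1), (-3, 0)]
H-H contact: residue 3 @(-2,1) - residue 6 @(-3, 1)

Answer: 1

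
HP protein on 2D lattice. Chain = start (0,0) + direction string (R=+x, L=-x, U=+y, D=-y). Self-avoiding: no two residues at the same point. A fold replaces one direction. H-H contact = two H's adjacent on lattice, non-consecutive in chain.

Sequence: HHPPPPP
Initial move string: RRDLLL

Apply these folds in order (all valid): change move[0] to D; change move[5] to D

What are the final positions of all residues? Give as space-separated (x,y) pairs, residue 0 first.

Initial moves: RRDLLL
Fold: move[0]->D => DRDLLL (positions: [(0, 0), (0, -1), (1, -1), (1, -2), (0, -2), (-1, -2), (-2, -2)])
Fold: move[5]->D => DRDLLD (positions: [(0, 0), (0, -1), (1, -1), (1, -2), (0, -2), (-1, -2), (-1, -3)])

Answer: (0,0) (0,-1) (1,-1) (1,-2) (0,-2) (-1,-2) (-1,-3)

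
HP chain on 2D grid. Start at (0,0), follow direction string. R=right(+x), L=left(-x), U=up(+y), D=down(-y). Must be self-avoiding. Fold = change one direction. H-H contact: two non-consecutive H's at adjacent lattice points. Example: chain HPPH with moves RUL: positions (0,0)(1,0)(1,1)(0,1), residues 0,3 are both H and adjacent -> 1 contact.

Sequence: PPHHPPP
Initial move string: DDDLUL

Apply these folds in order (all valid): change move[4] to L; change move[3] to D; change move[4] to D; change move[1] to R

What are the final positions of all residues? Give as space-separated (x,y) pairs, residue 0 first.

Answer: (0,0) (0,-1) (1,-1) (1,-2) (1,-3) (1,-4) (0,-4)

Derivation:
Initial moves: DDDLUL
Fold: move[4]->L => DDDLLL (positions: [(0, 0), (0, -1), (0, -2), (0, -3), (-1, -3), (-2, -3), (-3, -3)])
Fold: move[3]->D => DDDDLL (positions: [(0, 0), (0, -1), (0, -2), (0, -3), (0, -4), (-1, -4), (-2, -4)])
Fold: move[4]->D => DDDDDL (positions: [(0, 0), (0, -1), (0, -2), (0, -3), (0, -4), (0, -5), (-1, -5)])
Fold: move[1]->R => DRDDDL (positions: [(0, 0), (0, -1), (1, -1), (1, -2), (1, -3), (1, -4), (0, -4)])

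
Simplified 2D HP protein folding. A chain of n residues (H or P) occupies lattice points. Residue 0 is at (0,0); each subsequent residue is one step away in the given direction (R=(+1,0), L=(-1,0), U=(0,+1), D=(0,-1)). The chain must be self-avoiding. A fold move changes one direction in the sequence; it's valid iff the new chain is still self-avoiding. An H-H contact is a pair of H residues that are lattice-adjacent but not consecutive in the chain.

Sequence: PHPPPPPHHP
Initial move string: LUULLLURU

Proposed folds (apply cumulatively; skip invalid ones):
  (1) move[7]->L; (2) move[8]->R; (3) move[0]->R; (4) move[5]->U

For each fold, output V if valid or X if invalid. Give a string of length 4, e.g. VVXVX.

Initial: LUULLLURU -> [(0, 0), (-1, 0), (-1, 1), (-1, 2), (-2, 2), (-3, 2), (-4, 2), (-4, 3), (-3, 3), (-3, 4)]
Fold 1: move[7]->L => LUULLLULU VALID
Fold 2: move[8]->R => LUULLLULR INVALID (collision), skipped
Fold 3: move[0]->R => RUULLLULU VALID
Fold 4: move[5]->U => RUULLUULU VALID

Answer: VXVV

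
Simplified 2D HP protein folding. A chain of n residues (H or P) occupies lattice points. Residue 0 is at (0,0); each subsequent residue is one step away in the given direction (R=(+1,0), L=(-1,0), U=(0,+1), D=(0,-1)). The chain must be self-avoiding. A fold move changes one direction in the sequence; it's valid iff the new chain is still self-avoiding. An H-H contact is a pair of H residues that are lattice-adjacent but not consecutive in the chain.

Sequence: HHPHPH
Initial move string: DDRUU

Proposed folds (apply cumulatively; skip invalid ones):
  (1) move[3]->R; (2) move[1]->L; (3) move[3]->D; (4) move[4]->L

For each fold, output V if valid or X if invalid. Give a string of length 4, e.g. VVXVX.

Initial: DDRUU -> [(0, 0), (0, -1), (0, -2), (1, -2), (1, -1), (1, 0)]
Fold 1: move[3]->R => DDRRU VALID
Fold 2: move[1]->L => DLRRU INVALID (collision), skipped
Fold 3: move[3]->D => DDRDU INVALID (collision), skipped
Fold 4: move[4]->L => DDRRL INVALID (collision), skipped

Answer: VXXX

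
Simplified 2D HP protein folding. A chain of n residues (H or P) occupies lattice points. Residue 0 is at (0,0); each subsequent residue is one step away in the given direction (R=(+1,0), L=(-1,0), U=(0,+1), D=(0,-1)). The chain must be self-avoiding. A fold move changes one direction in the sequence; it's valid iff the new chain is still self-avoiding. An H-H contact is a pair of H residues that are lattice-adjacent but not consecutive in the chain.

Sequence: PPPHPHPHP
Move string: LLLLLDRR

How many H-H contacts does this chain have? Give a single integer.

Answer: 0

Derivation:
Positions: [(0, 0), (-1, 0), (-2, 0), (-3, 0), (-4, 0), (-5, 0), (-5, -1), (-4, -1), (-3, -1)]
No H-H contacts found.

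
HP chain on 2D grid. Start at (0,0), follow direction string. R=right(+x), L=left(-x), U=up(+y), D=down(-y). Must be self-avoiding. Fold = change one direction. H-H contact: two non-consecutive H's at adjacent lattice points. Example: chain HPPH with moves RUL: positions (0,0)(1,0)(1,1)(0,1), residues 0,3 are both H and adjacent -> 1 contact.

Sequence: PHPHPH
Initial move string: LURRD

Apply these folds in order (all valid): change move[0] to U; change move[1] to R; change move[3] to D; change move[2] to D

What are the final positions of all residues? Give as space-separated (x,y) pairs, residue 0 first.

Answer: (0,0) (0,1) (1,1) (1,0) (1,-1) (1,-2)

Derivation:
Initial moves: LURRD
Fold: move[0]->U => UURRD (positions: [(0, 0), (0, 1), (0, 2), (1, 2), (2, 2), (2, 1)])
Fold: move[1]->R => URRRD (positions: [(0, 0), (0, 1), (1, 1), (2, 1), (3, 1), (3, 0)])
Fold: move[3]->D => URRDD (positions: [(0, 0), (0, 1), (1, 1), (2, 1), (2, 0), (2, -1)])
Fold: move[2]->D => URDDD (positions: [(0, 0), (0, 1), (1, 1), (1, 0), (1, -1), (1, -2)])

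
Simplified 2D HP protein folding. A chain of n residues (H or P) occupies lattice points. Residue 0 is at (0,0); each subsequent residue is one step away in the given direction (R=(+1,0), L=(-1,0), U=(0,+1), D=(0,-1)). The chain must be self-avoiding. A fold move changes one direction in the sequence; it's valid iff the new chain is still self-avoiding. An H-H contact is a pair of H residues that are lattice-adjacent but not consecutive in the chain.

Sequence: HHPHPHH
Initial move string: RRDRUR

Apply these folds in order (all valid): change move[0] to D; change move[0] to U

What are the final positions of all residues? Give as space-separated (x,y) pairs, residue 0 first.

Answer: (0,0) (0,1) (1,1) (1,0) (2,0) (2,1) (3,1)

Derivation:
Initial moves: RRDRUR
Fold: move[0]->D => DRDRUR (positions: [(0, 0), (0, -1), (1, -1), (1, -2), (2, -2), (2, -1), (3, -1)])
Fold: move[0]->U => URDRUR (positions: [(0, 0), (0, 1), (1, 1), (1, 0), (2, 0), (2, 1), (3, 1)])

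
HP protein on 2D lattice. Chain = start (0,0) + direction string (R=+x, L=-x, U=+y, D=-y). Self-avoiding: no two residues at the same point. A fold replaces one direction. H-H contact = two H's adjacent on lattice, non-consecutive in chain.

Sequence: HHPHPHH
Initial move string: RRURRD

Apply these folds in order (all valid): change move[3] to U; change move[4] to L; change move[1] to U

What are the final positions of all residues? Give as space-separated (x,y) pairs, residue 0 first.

Initial moves: RRURRD
Fold: move[3]->U => RRUURD (positions: [(0, 0), (1, 0), (2, 0), (2, 1), (2, 2), (3, 2), (3, 1)])
Fold: move[4]->L => RRUULD (positions: [(0, 0), (1, 0), (2, 0), (2, 1), (2, 2), (1, 2), (1, 1)])
Fold: move[1]->U => RUUULD (positions: [(0, 0), (1, 0), (1, 1), (1, 2), (1, 3), (0, 3), (0, 2)])

Answer: (0,0) (1,0) (1,1) (1,2) (1,3) (0,3) (0,2)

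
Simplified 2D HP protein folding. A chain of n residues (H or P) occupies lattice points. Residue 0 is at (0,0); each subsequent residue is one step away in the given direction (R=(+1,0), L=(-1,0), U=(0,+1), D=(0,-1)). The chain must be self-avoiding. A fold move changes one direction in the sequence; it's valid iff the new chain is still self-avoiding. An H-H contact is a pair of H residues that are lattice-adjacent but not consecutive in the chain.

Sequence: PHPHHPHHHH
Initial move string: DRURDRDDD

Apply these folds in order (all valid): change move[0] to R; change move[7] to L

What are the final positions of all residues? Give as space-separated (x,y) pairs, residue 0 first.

Answer: (0,0) (1,0) (2,0) (2,1) (3,1) (3,0) (4,0) (4,-1) (3,-1) (3,-2)

Derivation:
Initial moves: DRURDRDDD
Fold: move[0]->R => RRURDRDDD (positions: [(0, 0), (1, 0), (2, 0), (2, 1), (3, 1), (3, 0), (4, 0), (4, -1), (4, -2), (4, -3)])
Fold: move[7]->L => RRURDRDLD (positions: [(0, 0), (1, 0), (2, 0), (2, 1), (3, 1), (3, 0), (4, 0), (4, -1), (3, -1), (3, -2)])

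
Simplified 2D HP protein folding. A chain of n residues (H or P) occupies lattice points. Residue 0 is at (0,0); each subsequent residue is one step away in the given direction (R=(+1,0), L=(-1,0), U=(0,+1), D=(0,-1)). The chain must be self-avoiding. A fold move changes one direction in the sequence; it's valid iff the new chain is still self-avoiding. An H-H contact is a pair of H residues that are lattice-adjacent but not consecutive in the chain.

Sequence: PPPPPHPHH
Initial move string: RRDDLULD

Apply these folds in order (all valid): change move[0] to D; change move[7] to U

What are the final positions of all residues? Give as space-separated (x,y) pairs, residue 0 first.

Answer: (0,0) (0,-1) (1,-1) (1,-2) (1,-3) (0,-3) (0,-2) (-1,-2) (-1,-1)

Derivation:
Initial moves: RRDDLULD
Fold: move[0]->D => DRDDLULD (positions: [(0, 0), (0, -1), (1, -1), (1, -2), (1, -3), (0, -3), (0, -2), (-1, -2), (-1, -3)])
Fold: move[7]->U => DRDDLULU (positions: [(0, 0), (0, -1), (1, -1), (1, -2), (1, -3), (0, -3), (0, -2), (-1, -2), (-1, -1)])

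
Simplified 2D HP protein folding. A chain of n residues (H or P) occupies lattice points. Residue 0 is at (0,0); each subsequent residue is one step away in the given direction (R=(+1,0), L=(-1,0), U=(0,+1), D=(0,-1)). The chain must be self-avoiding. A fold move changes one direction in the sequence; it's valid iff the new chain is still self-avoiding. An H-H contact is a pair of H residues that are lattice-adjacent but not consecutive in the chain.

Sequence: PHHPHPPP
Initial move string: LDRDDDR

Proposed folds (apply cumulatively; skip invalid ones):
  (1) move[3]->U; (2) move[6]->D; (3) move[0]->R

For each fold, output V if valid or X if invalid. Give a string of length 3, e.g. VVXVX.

Initial: LDRDDDR -> [(0, 0), (-1, 0), (-1, -1), (0, -1), (0, -2), (0, -3), (0, -4), (1, -4)]
Fold 1: move[3]->U => LDRUDDR INVALID (collision), skipped
Fold 2: move[6]->D => LDRDDDD VALID
Fold 3: move[0]->R => RDRDDDD VALID

Answer: XVV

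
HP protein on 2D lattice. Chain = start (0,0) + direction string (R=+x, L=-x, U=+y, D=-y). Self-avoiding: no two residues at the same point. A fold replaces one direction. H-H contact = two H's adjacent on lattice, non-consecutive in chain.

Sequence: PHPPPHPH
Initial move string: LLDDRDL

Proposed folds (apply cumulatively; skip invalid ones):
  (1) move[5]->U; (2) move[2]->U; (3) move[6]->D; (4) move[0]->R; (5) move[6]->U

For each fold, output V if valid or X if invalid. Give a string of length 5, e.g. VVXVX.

Initial: LLDDRDL -> [(0, 0), (-1, 0), (-2, 0), (-2, -1), (-2, -2), (-1, -2), (-1, -3), (-2, -3)]
Fold 1: move[5]->U => LLDDRUL INVALID (collision), skipped
Fold 2: move[2]->U => LLUDRDL INVALID (collision), skipped
Fold 3: move[6]->D => LLDDRDD VALID
Fold 4: move[0]->R => RLDDRDD INVALID (collision), skipped
Fold 5: move[6]->U => LLDDRDU INVALID (collision), skipped

Answer: XXVXX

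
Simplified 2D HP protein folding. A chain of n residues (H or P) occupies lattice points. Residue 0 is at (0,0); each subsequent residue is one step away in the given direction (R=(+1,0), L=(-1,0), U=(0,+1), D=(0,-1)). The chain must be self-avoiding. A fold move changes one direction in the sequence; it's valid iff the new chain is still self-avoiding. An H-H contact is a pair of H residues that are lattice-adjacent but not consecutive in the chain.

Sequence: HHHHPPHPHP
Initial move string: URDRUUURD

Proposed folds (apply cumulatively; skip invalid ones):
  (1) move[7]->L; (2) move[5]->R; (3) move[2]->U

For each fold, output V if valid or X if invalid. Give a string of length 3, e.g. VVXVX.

Answer: VXV

Derivation:
Initial: URDRUUURD -> [(0, 0), (0, 1), (1, 1), (1, 0), (2, 0), (2, 1), (2, 2), (2, 3), (3, 3), (3, 2)]
Fold 1: move[7]->L => URDRUUULD VALID
Fold 2: move[5]->R => URDRURULD INVALID (collision), skipped
Fold 3: move[2]->U => URURUUULD VALID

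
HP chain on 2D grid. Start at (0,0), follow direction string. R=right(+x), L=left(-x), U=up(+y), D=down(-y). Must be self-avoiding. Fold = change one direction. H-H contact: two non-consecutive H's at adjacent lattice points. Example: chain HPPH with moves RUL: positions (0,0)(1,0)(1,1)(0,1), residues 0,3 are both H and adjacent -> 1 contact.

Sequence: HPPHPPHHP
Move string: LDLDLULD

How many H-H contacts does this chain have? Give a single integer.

Positions: [(0, 0), (-1, 0), (-1, -1), (-2, -1), (-2, -2), (-3, -2), (-3, -1), (-4, -1), (-4, -2)]
H-H contact: residue 3 @(-2,-1) - residue 6 @(-3, -1)

Answer: 1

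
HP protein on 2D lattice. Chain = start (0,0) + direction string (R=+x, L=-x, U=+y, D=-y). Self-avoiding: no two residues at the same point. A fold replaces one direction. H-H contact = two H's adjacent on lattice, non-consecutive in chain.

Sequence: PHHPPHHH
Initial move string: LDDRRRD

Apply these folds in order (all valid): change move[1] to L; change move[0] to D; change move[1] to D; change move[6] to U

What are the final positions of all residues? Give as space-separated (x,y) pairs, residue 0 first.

Initial moves: LDDRRRD
Fold: move[1]->L => LLDRRRD (positions: [(0, 0), (-1, 0), (-2, 0), (-2, -1), (-1, -1), (0, -1), (1, -1), (1, -2)])
Fold: move[0]->D => DLDRRRD (positions: [(0, 0), (0, -1), (-1, -1), (-1, -2), (0, -2), (1, -2), (2, -2), (2, -3)])
Fold: move[1]->D => DDDRRRD (positions: [(0, 0), (0, -1), (0, -2), (0, -3), (1, -3), (2, -3), (3, -3), (3, -4)])
Fold: move[6]->U => DDDRRRU (positions: [(0, 0), (0, -1), (0, -2), (0, -3), (1, -3), (2, -3), (3, -3), (3, -2)])

Answer: (0,0) (0,-1) (0,-2) (0,-3) (1,-3) (2,-3) (3,-3) (3,-2)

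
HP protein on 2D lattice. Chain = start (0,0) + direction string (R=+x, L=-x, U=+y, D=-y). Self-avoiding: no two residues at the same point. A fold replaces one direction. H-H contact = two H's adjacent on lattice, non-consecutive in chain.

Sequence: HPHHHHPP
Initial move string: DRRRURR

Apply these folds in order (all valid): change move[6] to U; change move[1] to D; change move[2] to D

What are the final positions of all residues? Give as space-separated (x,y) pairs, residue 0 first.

Answer: (0,0) (0,-1) (0,-2) (0,-3) (1,-3) (1,-2) (2,-2) (2,-1)

Derivation:
Initial moves: DRRRURR
Fold: move[6]->U => DRRRURU (positions: [(0, 0), (0, -1), (1, -1), (2, -1), (3, -1), (3, 0), (4, 0), (4, 1)])
Fold: move[1]->D => DDRRURU (positions: [(0, 0), (0, -1), (0, -2), (1, -2), (2, -2), (2, -1), (3, -1), (3, 0)])
Fold: move[2]->D => DDDRURU (positions: [(0, 0), (0, -1), (0, -2), (0, -3), (1, -3), (1, -2), (2, -2), (2, -1)])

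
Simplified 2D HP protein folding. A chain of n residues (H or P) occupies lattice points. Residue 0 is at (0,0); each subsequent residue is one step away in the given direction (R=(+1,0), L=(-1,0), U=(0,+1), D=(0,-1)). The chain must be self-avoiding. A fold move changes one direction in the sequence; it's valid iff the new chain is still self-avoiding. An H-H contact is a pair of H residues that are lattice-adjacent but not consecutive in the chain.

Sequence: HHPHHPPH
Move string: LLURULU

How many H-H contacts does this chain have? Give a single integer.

Answer: 1

Derivation:
Positions: [(0, 0), (-1, 0), (-2, 0), (-2, 1), (-1, 1), (-1, 2), (-2, 2), (-2, 3)]
H-H contact: residue 1 @(-1,0) - residue 4 @(-1, 1)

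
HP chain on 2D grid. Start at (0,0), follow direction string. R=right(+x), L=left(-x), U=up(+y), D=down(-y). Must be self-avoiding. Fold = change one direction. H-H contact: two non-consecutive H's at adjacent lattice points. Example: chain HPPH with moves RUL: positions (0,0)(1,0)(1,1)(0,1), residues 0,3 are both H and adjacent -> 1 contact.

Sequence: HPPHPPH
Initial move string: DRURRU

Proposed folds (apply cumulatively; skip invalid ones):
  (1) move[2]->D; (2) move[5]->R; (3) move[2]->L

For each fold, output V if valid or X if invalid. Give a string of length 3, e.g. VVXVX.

Initial: DRURRU -> [(0, 0), (0, -1), (1, -1), (1, 0), (2, 0), (3, 0), (3, 1)]
Fold 1: move[2]->D => DRDRRU VALID
Fold 2: move[5]->R => DRDRRR VALID
Fold 3: move[2]->L => DRLRRR INVALID (collision), skipped

Answer: VVX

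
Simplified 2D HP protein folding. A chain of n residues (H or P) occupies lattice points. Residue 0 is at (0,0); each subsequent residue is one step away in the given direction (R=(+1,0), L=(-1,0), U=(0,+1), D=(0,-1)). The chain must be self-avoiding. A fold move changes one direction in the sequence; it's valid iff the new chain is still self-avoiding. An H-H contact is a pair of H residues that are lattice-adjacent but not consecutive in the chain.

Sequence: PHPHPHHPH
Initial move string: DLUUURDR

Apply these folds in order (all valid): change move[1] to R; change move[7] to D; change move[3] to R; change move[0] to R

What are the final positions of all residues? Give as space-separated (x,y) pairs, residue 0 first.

Answer: (0,0) (1,0) (2,0) (2,1) (3,1) (3,2) (4,2) (4,1) (4,0)

Derivation:
Initial moves: DLUUURDR
Fold: move[1]->R => DRUUURDR (positions: [(0, 0), (0, -1), (1, -1), (1, 0), (1, 1), (1, 2), (2, 2), (2, 1), (3, 1)])
Fold: move[7]->D => DRUUURDD (positions: [(0, 0), (0, -1), (1, -1), (1, 0), (1, 1), (1, 2), (2, 2), (2, 1), (2, 0)])
Fold: move[3]->R => DRURURDD (positions: [(0, 0), (0, -1), (1, -1), (1, 0), (2, 0), (2, 1), (3, 1), (3, 0), (3, -1)])
Fold: move[0]->R => RRURURDD (positions: [(0, 0), (1, 0), (2, 0), (2, 1), (3, 1), (3, 2), (4, 2), (4, 1), (4, 0)])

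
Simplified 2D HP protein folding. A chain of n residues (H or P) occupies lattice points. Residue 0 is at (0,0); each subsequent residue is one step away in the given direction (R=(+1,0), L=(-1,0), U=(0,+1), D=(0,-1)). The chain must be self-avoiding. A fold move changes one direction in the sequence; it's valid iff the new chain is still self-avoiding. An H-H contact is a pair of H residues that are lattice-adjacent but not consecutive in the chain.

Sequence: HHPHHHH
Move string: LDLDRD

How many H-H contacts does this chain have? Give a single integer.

Answer: 0

Derivation:
Positions: [(0, 0), (-1, 0), (-1, -1), (-2, -1), (-2, -2), (-1, -2), (-1, -3)]
No H-H contacts found.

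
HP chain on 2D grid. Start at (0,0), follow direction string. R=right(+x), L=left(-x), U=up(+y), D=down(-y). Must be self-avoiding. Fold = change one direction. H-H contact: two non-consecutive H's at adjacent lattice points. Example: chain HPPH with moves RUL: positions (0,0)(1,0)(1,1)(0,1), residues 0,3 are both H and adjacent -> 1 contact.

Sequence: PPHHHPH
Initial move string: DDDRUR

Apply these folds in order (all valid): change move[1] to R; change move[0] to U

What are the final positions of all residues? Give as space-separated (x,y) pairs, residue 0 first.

Answer: (0,0) (0,1) (1,1) (1,0) (2,0) (2,1) (3,1)

Derivation:
Initial moves: DDDRUR
Fold: move[1]->R => DRDRUR (positions: [(0, 0), (0, -1), (1, -1), (1, -2), (2, -2), (2, -1), (3, -1)])
Fold: move[0]->U => URDRUR (positions: [(0, 0), (0, 1), (1, 1), (1, 0), (2, 0), (2, 1), (3, 1)])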